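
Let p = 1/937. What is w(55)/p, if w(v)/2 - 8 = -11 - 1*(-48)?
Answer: 84330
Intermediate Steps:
w(v) = 90 (w(v) = 16 + 2*(-11 - 1*(-48)) = 16 + 2*(-11 + 48) = 16 + 2*37 = 16 + 74 = 90)
p = 1/937 ≈ 0.0010672
w(55)/p = 90/(1/937) = 90*937 = 84330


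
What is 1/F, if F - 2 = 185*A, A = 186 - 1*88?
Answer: 1/18132 ≈ 5.5151e-5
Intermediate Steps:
A = 98 (A = 186 - 88 = 98)
F = 18132 (F = 2 + 185*98 = 2 + 18130 = 18132)
1/F = 1/18132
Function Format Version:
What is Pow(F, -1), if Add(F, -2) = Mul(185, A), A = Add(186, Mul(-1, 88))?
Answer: Rational(1, 18132) ≈ 5.5151e-5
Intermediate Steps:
A = 98 (A = Add(186, -88) = 98)
F = 18132 (F = Add(2, Mul(185, 98)) = Add(2, 18130) = 18132)
Pow(F, -1) = Pow(18132, -1) = Rational(1, 18132)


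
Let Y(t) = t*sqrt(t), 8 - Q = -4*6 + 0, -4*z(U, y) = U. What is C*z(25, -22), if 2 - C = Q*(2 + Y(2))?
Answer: 775/2 + 400*sqrt(2) ≈ 953.19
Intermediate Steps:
z(U, y) = -U/4
Q = 32 (Q = 8 - (-4*6 + 0) = 8 - (-24 + 0) = 8 - 1*(-24) = 8 + 24 = 32)
Y(t) = t**(3/2)
C = -62 - 64*sqrt(2) (C = 2 - 32*(2 + 2**(3/2)) = 2 - 32*(2 + 2*sqrt(2)) = 2 - (64 + 64*sqrt(2)) = 2 + (-64 - 64*sqrt(2)) = -62 - 64*sqrt(2) ≈ -152.51)
C*z(25, -22) = (-62 - 64*sqrt(2))*(-1/4*25) = (-62 - 64*sqrt(2))*(-25/4) = 775/2 + 400*sqrt(2)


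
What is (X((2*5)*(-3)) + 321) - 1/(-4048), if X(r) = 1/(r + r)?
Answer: 19490123/60720 ≈ 320.98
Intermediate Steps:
X(r) = 1/(2*r)
(X((2*5)*(-3)) + 321) - 1/(-4048) = (1/(2*(((2*5)*(-3)))) + 321) - 1/(-4048) = (1/(2*((10*(-3)))) + 321) - 1*(-1/4048) = ((½)/(-30) + 321) + 1/4048 = ((½)*(-1/30) + 321) + 1/4048 = (-1/60 + 321) + 1/4048 = 19259/60 + 1/4048 = 19490123/60720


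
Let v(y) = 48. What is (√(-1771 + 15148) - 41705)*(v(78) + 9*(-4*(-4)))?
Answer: -8007360 + 1344*√273 ≈ -7.9852e+6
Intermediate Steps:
(√(-1771 + 15148) - 41705)*(v(78) + 9*(-4*(-4))) = (√(-1771 + 15148) - 41705)*(48 + 9*(-4*(-4))) = (√13377 - 41705)*(48 + 9*16) = (7*√273 - 41705)*(48 + 144) = (-41705 + 7*√273)*192 = -8007360 + 1344*√273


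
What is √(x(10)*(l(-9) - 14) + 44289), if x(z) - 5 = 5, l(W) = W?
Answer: √44059 ≈ 209.90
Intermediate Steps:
x(z) = 10 (x(z) = 5 + 5 = 10)
√(x(10)*(l(-9) - 14) + 44289) = √(10*(-9 - 14) + 44289) = √(10*(-23) + 44289) = √(-230 + 44289) = √44059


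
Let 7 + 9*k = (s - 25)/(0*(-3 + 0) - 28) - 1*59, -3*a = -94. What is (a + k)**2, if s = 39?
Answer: 185761/324 ≈ 573.34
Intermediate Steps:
a = 94/3 (a = -1/3*(-94) = 94/3 ≈ 31.333)
k = -133/18 (k = -7/9 + ((39 - 25)/(0*(-3 + 0) - 28) - 1*59)/9 = -7/9 + (14/(0*(-3) - 28) - 59)/9 = -7/9 + (14/(0 - 28) - 59)/9 = -7/9 + (14/(-28) - 59)/9 = -7/9 + (14*(-1/28) - 59)/9 = -7/9 + (-1/2 - 59)/9 = -7/9 + (1/9)*(-119/2) = -7/9 - 119/18 = -133/18 ≈ -7.3889)
(a + k)**2 = (94/3 - 133/18)**2 = (431/18)**2 = 185761/324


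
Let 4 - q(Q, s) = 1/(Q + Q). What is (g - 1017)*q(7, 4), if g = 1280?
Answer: 14465/14 ≈ 1033.2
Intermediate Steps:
q(Q, s) = 4 - 1/(2*Q) (q(Q, s) = 4 - 1/(Q + Q) = 4 - 1/(2*Q))
(g - 1017)*q(7, 4) = (1280 - 1017)*(4 - 1/2/7) = 263*(4 - 1/2*1/7) = 263*(4 - 1/14) = 263*(55/14) = 14465/14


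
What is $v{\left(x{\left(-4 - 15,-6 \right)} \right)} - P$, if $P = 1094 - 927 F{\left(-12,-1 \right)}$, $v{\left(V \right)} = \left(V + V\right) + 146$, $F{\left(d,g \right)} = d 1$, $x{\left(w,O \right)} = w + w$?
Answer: $-12148$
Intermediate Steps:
$x{\left(w,O \right)} = 2 w$
$F{\left(d,g \right)} = d$
$v{\left(V \right)} = 146 + 2 V$ ($v{\left(V \right)} = 2 V + 146 = 146 + 2 V$)
$P = 12218$ ($P = 1094 - -11124 = 1094 + 11124 = 12218$)
$v{\left(x{\left(-4 - 15,-6 \right)} \right)} - P = \left(146 + 2 \cdot 2 \left(-4 - 15\right)\right) - 12218 = \left(146 + 2 \cdot 2 \left(-19\right)\right) - 12218 = \left(146 + 2 \left(-38\right)\right) - 12218 = \left(146 - 76\right) - 12218 = 70 - 12218 = -12148$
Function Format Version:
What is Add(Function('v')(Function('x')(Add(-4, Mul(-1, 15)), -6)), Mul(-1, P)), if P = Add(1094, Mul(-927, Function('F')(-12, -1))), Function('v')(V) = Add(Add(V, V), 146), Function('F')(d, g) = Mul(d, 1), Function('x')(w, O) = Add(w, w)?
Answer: -12148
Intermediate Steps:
Function('x')(w, O) = Mul(2, w)
Function('F')(d, g) = d
Function('v')(V) = Add(146, Mul(2, V)) (Function('v')(V) = Add(Mul(2, V), 146) = Add(146, Mul(2, V)))
P = 12218 (P = Add(1094, Mul(-927, -12)) = Add(1094, 11124) = 12218)
Add(Function('v')(Function('x')(Add(-4, Mul(-1, 15)), -6)), Mul(-1, P)) = Add(Add(146, Mul(2, Mul(2, Add(-4, Mul(-1, 15))))), Mul(-1, 12218)) = Add(Add(146, Mul(2, Mul(2, Add(-4, -15)))), -12218) = Add(Add(146, Mul(2, Mul(2, -19))), -12218) = Add(Add(146, Mul(2, -38)), -12218) = Add(Add(146, -76), -12218) = Add(70, -12218) = -12148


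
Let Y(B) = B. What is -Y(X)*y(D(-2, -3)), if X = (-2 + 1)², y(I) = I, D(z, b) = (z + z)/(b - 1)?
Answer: -1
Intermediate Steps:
D(z, b) = 2*z/(-1 + b) (D(z, b) = (2*z)/(-1 + b) = 2*z/(-1 + b))
X = 1 (X = (-1)² = 1)
-Y(X)*y(D(-2, -3)) = -2*(-2)/(-1 - 3) = -2*(-2)/(-4) = -2*(-2)*(-¼) = -1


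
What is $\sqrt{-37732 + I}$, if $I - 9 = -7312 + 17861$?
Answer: $i \sqrt{27174} \approx 164.85 i$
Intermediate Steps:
$I = 10558$ ($I = 9 + \left(-7312 + 17861\right) = 9 + 10549 = 10558$)
$\sqrt{-37732 + I} = \sqrt{-37732 + 10558} = \sqrt{-27174} = i \sqrt{27174}$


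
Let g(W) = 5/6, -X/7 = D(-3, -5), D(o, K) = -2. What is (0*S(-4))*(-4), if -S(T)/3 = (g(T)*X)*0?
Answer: 0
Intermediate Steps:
X = 14 (X = -7*(-2) = 14)
g(W) = ⅚ (g(W) = 5*(⅙) = ⅚)
S(T) = 0 (S(T) = -3*(⅚)*14*0 = -35*0 = -3*0 = 0)
(0*S(-4))*(-4) = (0*0)*(-4) = 0*(-4) = 0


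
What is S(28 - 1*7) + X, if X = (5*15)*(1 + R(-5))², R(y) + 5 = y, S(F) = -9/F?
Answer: 42522/7 ≈ 6074.6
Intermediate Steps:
R(y) = -5 + y
X = 6075 (X = (5*15)*(1 + (-5 - 5))² = 75*(1 - 10)² = 75*(-9)² = 75*81 = 6075)
S(28 - 1*7) + X = -9/(28 - 1*7) + 6075 = -9/(28 - 7) + 6075 = -9/21 + 6075 = -9*1/21 + 6075 = -3/7 + 6075 = 42522/7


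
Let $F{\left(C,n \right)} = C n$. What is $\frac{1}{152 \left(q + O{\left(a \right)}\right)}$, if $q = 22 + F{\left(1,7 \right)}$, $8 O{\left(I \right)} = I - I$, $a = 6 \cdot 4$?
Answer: $\frac{1}{4408} \approx 0.00022686$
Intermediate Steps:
$a = 24$
$O{\left(I \right)} = 0$ ($O{\left(I \right)} = \frac{I - I}{8} = \frac{1}{8} \cdot 0 = 0$)
$q = 29$ ($q = 22 + 1 \cdot 7 = 22 + 7 = 29$)
$\frac{1}{152 \left(q + O{\left(a \right)}\right)} = \frac{1}{152 \left(29 + 0\right)} = \frac{1}{152 \cdot 29} = \frac{1}{4408}$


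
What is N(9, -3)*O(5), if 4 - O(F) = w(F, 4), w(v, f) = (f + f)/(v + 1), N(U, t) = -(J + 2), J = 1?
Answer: -8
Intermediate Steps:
N(U, t) = -3 (N(U, t) = -(1 + 2) = -1*3 = -3)
w(v, f) = 2*f/(1 + v) (w(v, f) = (2*f)/(1 + v) = 2*f/(1 + v))
O(F) = 4 - 8/(1 + F) (O(F) = 4 - 2*4/(1 + F) = 4 - 8/(1 + F))
N(9, -3)*O(5) = -12*(-1 + 5)/(1 + 5) = -12*4/6 = -3*8/3 = -8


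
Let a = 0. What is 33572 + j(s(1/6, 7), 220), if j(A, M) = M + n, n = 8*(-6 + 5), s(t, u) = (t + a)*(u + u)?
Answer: 33784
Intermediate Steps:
s(t, u) = 2*t*u (s(t, u) = (t + 0)*(u + u) = t*(2*u) = 2*t*u)
n = -8 (n = 8*(-1) = -8)
j(A, M) = -8 + M (j(A, M) = M - 8 = -8 + M)
33572 + j(s(1/6, 7), 220) = 33572 + (-8 + 220) = 33572 + 212 = 33784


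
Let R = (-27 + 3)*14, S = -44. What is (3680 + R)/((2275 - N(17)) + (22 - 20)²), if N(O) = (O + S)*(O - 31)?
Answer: 3344/1901 ≈ 1.7591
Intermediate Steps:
N(O) = (-44 + O)*(-31 + O) (N(O) = (O - 44)*(O - 31) = (-44 + O)*(-31 + O))
R = -336 (R = -24*14 = -336)
(3680 + R)/((2275 - N(17)) + (22 - 20)²) = (3680 - 336)/((2275 - (1364 + 17² - 75*17)) + (22 - 20)²) = 3344/((2275 - (1364 + 289 - 1275)) + 2²) = 3344/((2275 - 1*378) + 4) = 3344/((2275 - 378) + 4) = 3344/(1897 + 4) = 3344/1901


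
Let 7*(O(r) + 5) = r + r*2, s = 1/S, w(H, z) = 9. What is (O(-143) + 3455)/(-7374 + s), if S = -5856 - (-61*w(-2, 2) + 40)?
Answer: -126836187/276001453 ≈ -0.45955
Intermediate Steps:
S = -5347 (S = -5856 - (-61*9 + 40) = -5856 - (-549 + 40) = -5856 - 1*(-509) = -5856 + 509 = -5347)
s = -1/5347 (s = 1/(-5347) = -1/5347 ≈ -0.00018702)
O(r) = -5 + 3*r/7 (O(r) = -5 + (r + r*2)/7 = -5 + (r + 2*r)/7 = -5 + (3*r)/7 = -5 + 3*r/7)
(O(-143) + 3455)/(-7374 + s) = ((-5 + (3/7)*(-143)) + 3455)/(-7374 - 1/5347) = ((-5 - 429/7) + 3455)/(-39428779/5347) = (-464/7 + 3455)*(-5347/39428779) = (23721/7)*(-5347/39428779) = -126836187/276001453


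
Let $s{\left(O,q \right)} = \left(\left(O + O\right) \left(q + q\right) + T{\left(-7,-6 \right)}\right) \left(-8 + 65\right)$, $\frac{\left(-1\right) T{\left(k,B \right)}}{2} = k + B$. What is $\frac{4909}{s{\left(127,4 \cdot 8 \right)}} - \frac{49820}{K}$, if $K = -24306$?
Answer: $\frac{7725994139}{3759627774} \approx 2.055$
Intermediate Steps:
$T{\left(k,B \right)} = - 2 B - 2 k$ ($T{\left(k,B \right)} = - 2 \left(k + B\right) = - 2 \left(B + k\right) = - 2 B - 2 k$)
$s{\left(O,q \right)} = 1482 + 228 O q$ ($s{\left(O,q \right)} = \left(\left(O + O\right) \left(q + q\right) - -26\right) \left(-8 + 65\right) = \left(2 O 2 q + \left(12 + 14\right)\right) 57 = \left(4 O q + 26\right) 57 = \left(26 + 4 O q\right) 57 = 1482 + 228 O q$)
$\frac{4909}{s{\left(127,4 \cdot 8 \right)}} - \frac{49820}{K} = \frac{4909}{1482 + 228 \cdot 127 \cdot 4 \cdot 8} - \frac{49820}{-24306} = \frac{4909}{1482 + 228 \cdot 127 \cdot 32} - - \frac{24910}{12153} = \frac{4909}{1482 + 926592} + \frac{24910}{12153} = \frac{4909}{928074} + \frac{24910}{12153} = \frac{7725994139}{3759627774}$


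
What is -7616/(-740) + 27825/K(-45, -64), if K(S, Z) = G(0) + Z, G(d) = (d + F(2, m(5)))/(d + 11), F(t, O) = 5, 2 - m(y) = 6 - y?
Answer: -18430993/43105 ≈ -427.58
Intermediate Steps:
m(y) = -4 + y (m(y) = 2 - (6 - y) = 2 + (-6 + y) = -4 + y)
G(d) = (5 + d)/(11 + d) (G(d) = (d + 5)/(d + 11) = (5 + d)/(11 + d))
K(S, Z) = 5/11 + Z (K(S, Z) = (5 + 0)/(11 + 0) + Z = 5/11 + Z)
-7616/(-740) + 27825/K(-45, -64) = -7616/(-740) + 27825/(5/11 - 64) = -7616*(-1/740) + 27825/(-699/11) = 1904/185 + 27825*(-11/699) = 1904/185 - 102025/233 = -18430993/43105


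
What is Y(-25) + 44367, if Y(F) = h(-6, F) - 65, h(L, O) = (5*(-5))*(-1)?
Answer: 44327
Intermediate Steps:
h(L, O) = 25 (h(L, O) = -25*(-1) = 25)
Y(F) = -40 (Y(F) = 25 - 65 = -40)
Y(-25) + 44367 = -40 + 44367 = 44327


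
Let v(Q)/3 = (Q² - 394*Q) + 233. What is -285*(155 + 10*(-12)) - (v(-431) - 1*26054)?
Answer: -1051345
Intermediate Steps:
v(Q) = 699 - 1182*Q + 3*Q² (v(Q) = 3*((Q² - 394*Q) + 233) = 3*(233 + Q² - 394*Q) = 699 - 1182*Q + 3*Q²)
-285*(155 + 10*(-12)) - (v(-431) - 1*26054) = -285*(155 + 10*(-12)) - ((699 - 1182*(-431) + 3*(-431)²) - 1*26054) = -285*(155 - 120) - ((699 + 509442 + 3*185761) - 26054) = -285*35 - ((699 + 509442 + 557283) - 26054) = -9975 - (1067424 - 26054) = -9975 - 1*1041370 = -9975 - 1041370 = -1051345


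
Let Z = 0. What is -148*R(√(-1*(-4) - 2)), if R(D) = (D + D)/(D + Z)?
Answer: -296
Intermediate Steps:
R(D) = 2 (R(D) = (D + D)/(D + 0) = (2*D)/D = 2)
-148*R(√(-1*(-4) - 2)) = -148*2 = -296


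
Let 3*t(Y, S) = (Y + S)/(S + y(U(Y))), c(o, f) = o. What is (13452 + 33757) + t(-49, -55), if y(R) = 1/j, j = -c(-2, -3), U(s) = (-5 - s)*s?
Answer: 15437551/327 ≈ 47210.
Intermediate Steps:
U(s) = s*(-5 - s)
j = 2 (j = -1*(-2) = 2)
y(R) = ½ (y(R) = 1/2 = ½)
t(Y, S) = (S + Y)/(3*(½ + S)) (t(Y, S) = ((Y + S)/(S + ½))/3 = ((S + Y)/(½ + S))/3 = (S + Y)/(3*(½ + S)))
(13452 + 33757) + t(-49, -55) = (13452 + 33757) + 2*(-55 - 49)/(3*(1 + 2*(-55))) = 47209 + (⅔)*(-104)/(1 - 110) = 47209 + (⅔)*(-104)/(-109) = 47209 + (⅔)*(-1/109)*(-104) = 47209 + 208/327 = 15437551/327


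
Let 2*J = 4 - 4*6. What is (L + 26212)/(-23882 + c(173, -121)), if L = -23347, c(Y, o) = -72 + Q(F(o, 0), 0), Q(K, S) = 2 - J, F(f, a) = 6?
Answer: -2865/23942 ≈ -0.11966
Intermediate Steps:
J = -10 (J = (4 - 4*6)/2 = (4 - 24)/2 = (½)*(-20) = -10)
Q(K, S) = 12 (Q(K, S) = 2 - 1*(-10) = 2 + 10 = 12)
c(Y, o) = -60 (c(Y, o) = -72 + 12 = -60)
(L + 26212)/(-23882 + c(173, -121)) = (-23347 + 26212)/(-23882 - 60) = 2865/(-23942) = 2865*(-1/23942) = -2865/23942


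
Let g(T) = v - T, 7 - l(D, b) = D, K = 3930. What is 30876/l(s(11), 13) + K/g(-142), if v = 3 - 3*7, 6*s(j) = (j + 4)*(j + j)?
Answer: -75833/124 ≈ -611.56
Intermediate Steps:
s(j) = j*(4 + j)/3 (s(j) = ((j + 4)*(j + j))/6 = ((4 + j)*(2*j))/6 = (2*j*(4 + j))/6 = j*(4 + j)/3)
v = -18 (v = 3 - 21 = -18)
l(D, b) = 7 - D
g(T) = -18 - T
30876/l(s(11), 13) + K/g(-142) = 30876/(7 - 11*(4 + 11)/3) + 3930/(-18 - 1*(-142)) = 30876/(7 - 11*15/3) + 3930/(-18 + 142) = 30876/(7 - 1*55) + 3930/124 = 30876/(7 - 55) + 3930*(1/124) = 30876/(-48) + 1965/62 = 30876*(-1/48) + 1965/62 = -2573/4 + 1965/62 = -75833/124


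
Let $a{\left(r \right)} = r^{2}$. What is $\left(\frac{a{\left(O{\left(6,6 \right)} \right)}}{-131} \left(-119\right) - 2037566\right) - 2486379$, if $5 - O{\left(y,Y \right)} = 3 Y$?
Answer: $- \frac{592616684}{131} \approx -4.5238 \cdot 10^{6}$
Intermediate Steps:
$O{\left(y,Y \right)} = 5 - 3 Y$
$\left(\frac{a{\left(O{\left(6,6 \right)} \right)}}{-131} \left(-119\right) - 2037566\right) - 2486379 = \left(\frac{\left(5 - 18\right)^{2}}{-131} \left(-119\right) - 2037566\right) - 2486379 = \left(\left(5 - 18\right)^{2} \left(- \frac{1}{131}\right) \left(-119\right) - 2037566\right) - 2486379 = \left(\left(-13\right)^{2} \left(- \frac{1}{131}\right) \left(-119\right) - 2037566\right) - 2486379 = \left(169 \left(- \frac{1}{131}\right) \left(-119\right) - 2037566\right) - 2486379 = \left(\left(- \frac{169}{131}\right) \left(-119\right) - 2037566\right) - 2486379 = \left(\frac{20111}{131} - 2037566\right) - 2486379 = - \frac{266901035}{131} - 2486379 = - \frac{592616684}{131}$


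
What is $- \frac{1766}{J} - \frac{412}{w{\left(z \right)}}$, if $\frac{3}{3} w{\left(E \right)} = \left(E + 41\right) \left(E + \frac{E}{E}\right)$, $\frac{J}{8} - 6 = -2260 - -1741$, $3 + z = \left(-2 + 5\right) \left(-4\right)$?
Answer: $\frac{291709}{186732} \approx 1.5622$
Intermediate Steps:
$z = -15$ ($z = -3 + \left(-2 + 5\right) \left(-4\right) = -3 + 3 \left(-4\right) = -3 - 12 = -15$)
$J = -4104$ ($J = 48 + 8 \left(-2260 - -1741\right) = 48 + 8 \left(-2260 + 1741\right) = 48 + 8 \left(-519\right) = 48 - 4152 = -4104$)
$w{\left(E \right)} = \left(1 + E\right) \left(41 + E\right)$ ($w{\left(E \right)} = \left(E + 41\right) \left(E + \frac{E}{E}\right) = \left(41 + E\right) \left(E + 1\right) = \left(41 + E\right) \left(1 + E\right) = \left(1 + E\right) \left(41 + E\right)$)
$- \frac{1766}{J} - \frac{412}{w{\left(z \right)}} = - \frac{1766}{-4104} - \frac{412}{41 + \left(-15\right)^{2} + 42 \left(-15\right)} = \left(-1766\right) \left(- \frac{1}{4104}\right) - \frac{412}{41 + 225 - 630} = \frac{883}{2052} - \frac{412}{-364} = \frac{883}{2052} - - \frac{103}{91} = \frac{883}{2052} + \frac{103}{91} = \frac{291709}{186732}$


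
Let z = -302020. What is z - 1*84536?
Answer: -386556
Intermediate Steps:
z - 1*84536 = -302020 - 1*84536 = -302020 - 84536 = -386556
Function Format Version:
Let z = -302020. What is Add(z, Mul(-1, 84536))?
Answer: -386556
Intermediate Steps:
Add(z, Mul(-1, 84536)) = Add(-302020, Mul(-1, 84536)) = Add(-302020, -84536) = -386556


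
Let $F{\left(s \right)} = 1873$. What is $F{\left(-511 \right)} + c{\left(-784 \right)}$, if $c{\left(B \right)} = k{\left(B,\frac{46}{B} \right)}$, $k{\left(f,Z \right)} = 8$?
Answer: $1881$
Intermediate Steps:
$c{\left(B \right)} = 8$
$F{\left(-511 \right)} + c{\left(-784 \right)} = 1873 + 8 = 1881$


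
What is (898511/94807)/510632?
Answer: 898511/48411488024 ≈ 1.8560e-5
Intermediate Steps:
(898511/94807)/510632 = (898511*(1/94807))*(1/510632) = (898511/94807)*(1/510632) = 898511/48411488024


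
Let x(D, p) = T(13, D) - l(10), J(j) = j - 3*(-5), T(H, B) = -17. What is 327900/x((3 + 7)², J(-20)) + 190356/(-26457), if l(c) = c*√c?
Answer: 16371545776/2090103 - 1093000*√10/237 ≈ -6750.9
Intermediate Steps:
l(c) = c^(3/2)
J(j) = 15 + j (J(j) = j + 15 = 15 + j)
x(D, p) = -17 - 10*√10 (x(D, p) = -17 - 10^(3/2) = -17 - 10*√10)
327900/x((3 + 7)², J(-20)) + 190356/(-26457) = 327900/(-17 - 10*√10) + 190356/(-26457) = 327900/(-17 - 10*√10) + 190356*(-1/26457) = 327900/(-17 - 10*√10) - 63452/8819 = -63452/8819 + 327900/(-17 - 10*√10)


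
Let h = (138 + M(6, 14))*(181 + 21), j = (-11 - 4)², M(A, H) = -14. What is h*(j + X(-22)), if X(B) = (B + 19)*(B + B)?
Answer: 8942136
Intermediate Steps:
X(B) = 2*B*(19 + B) (X(B) = (19 + B)*(2*B) = 2*B*(19 + B))
j = 225 (j = (-15)² = 225)
h = 25048 (h = (138 - 14)*(181 + 21) = 124*202 = 25048)
h*(j + X(-22)) = 25048*(225 + 2*(-22)*(19 - 22)) = 25048*(225 + 2*(-22)*(-3)) = 25048*(225 + 132) = 25048*357 = 8942136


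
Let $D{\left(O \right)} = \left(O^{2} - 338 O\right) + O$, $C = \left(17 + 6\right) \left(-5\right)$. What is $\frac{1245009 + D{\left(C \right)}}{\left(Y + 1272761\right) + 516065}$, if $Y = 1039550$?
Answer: $\frac{1296989}{2828376} \approx 0.45856$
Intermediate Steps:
$C = -115$ ($C = 23 \left(-5\right) = -115$)
$D{\left(O \right)} = O^{2} - 337 O$
$\frac{1245009 + D{\left(C \right)}}{\left(Y + 1272761\right) + 516065} = \frac{1245009 - 115 \left(-337 - 115\right)}{\left(1039550 + 1272761\right) + 516065} = \frac{1245009 - -51980}{2312311 + 516065} = \frac{1245009 + 51980}{2828376} = 1296989 \cdot \frac{1}{2828376} = \frac{1296989}{2828376}$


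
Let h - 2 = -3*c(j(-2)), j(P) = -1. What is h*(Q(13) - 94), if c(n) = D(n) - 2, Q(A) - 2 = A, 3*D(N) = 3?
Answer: -395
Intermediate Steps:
D(N) = 1 (D(N) = (⅓)*3 = 1)
Q(A) = 2 + A
c(n) = -1 (c(n) = 1 - 2 = -1)
h = 5 (h = 2 - 3*(-1) = 2 + 3 = 5)
h*(Q(13) - 94) = 5*((2 + 13) - 94) = 5*(15 - 94) = 5*(-79) = -395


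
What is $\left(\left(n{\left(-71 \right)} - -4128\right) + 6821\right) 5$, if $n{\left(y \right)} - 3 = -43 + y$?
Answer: $54190$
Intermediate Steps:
$n{\left(y \right)} = -40 + y$ ($n{\left(y \right)} = 3 + \left(-43 + y\right) = -40 + y$)
$\left(\left(n{\left(-71 \right)} - -4128\right) + 6821\right) 5 = \left(\left(\left(-40 - 71\right) - -4128\right) + 6821\right) 5 = \left(\left(-111 + 4128\right) + 6821\right) 5 = \left(4017 + 6821\right) 5 = 10838 \cdot 5 = 54190$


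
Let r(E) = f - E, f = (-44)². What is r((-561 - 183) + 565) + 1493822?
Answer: 1495937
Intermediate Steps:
f = 1936
r(E) = 1936 - E
r((-561 - 183) + 565) + 1493822 = (1936 - ((-561 - 183) + 565)) + 1493822 = (1936 - (-744 + 565)) + 1493822 = (1936 - 1*(-179)) + 1493822 = (1936 + 179) + 1493822 = 2115 + 1493822 = 1495937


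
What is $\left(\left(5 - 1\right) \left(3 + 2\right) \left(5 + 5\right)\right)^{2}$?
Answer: $40000$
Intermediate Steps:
$\left(\left(5 - 1\right) \left(3 + 2\right) \left(5 + 5\right)\right)^{2} = \left(4 \cdot 5 \cdot 10\right)^{2} = \left(4 \cdot 50\right)^{2} = 200^{2} = 40000$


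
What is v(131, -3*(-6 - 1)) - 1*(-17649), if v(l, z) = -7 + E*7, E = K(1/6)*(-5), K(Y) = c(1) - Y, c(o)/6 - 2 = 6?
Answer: 95807/6 ≈ 15968.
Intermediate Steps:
c(o) = 48 (c(o) = 12 + 6*6 = 12 + 36 = 48)
K(Y) = 48 - Y
E = -1435/6 (E = (48 - 1/6)*(-5) = (48 - 1*⅙)*(-5) = (48 - ⅙)*(-5) = (287/6)*(-5) = -1435/6 ≈ -239.17)
v(l, z) = -10087/6 (v(l, z) = -7 - 1435/6*7 = -7 - 10045/6 = -10087/6)
v(131, -3*(-6 - 1)) - 1*(-17649) = -10087/6 - 1*(-17649) = -10087/6 + 17649 = 95807/6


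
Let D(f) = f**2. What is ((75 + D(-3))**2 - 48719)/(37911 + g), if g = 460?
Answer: -41663/38371 ≈ -1.0858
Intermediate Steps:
((75 + D(-3))**2 - 48719)/(37911 + g) = ((75 + (-3)**2)**2 - 48719)/(37911 + 460) = ((75 + 9)**2 - 48719)/38371 = (84**2 - 48719)*(1/38371) = (7056 - 48719)*(1/38371) = -41663*1/38371 = -41663/38371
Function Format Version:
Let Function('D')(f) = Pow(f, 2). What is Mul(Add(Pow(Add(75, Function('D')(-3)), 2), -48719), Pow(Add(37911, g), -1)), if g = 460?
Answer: Rational(-41663, 38371) ≈ -1.0858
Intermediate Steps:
Mul(Add(Pow(Add(75, Function('D')(-3)), 2), -48719), Pow(Add(37911, g), -1)) = Mul(Add(Pow(Add(75, Pow(-3, 2)), 2), -48719), Pow(Add(37911, 460), -1)) = Mul(Add(Pow(Add(75, 9), 2), -48719), Pow(38371, -1)) = Mul(Add(Pow(84, 2), -48719), Rational(1, 38371)) = Mul(Add(7056, -48719), Rational(1, 38371)) = Mul(-41663, Rational(1, 38371)) = Rational(-41663, 38371)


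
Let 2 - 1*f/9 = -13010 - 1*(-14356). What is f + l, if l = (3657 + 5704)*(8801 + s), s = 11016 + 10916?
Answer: 287679517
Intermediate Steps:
s = 21932
f = -12096 (f = 18 - 9*(-13010 - 1*(-14356)) = 18 - 9*(-13010 + 14356) = 18 - 9*1346 = 18 - 12114 = -12096)
l = 287691613 (l = (3657 + 5704)*(8801 + 21932) = 9361*30733 = 287691613)
f + l = -12096 + 287691613 = 287679517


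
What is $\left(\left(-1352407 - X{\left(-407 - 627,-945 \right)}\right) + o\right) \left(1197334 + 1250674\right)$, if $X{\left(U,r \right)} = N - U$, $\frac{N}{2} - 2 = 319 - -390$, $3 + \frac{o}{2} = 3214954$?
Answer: $12423736072312$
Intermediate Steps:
$o = 6429902$ ($o = -6 + 2 \cdot 3214954 = -6 + 6429908 = 6429902$)
$N = 1422$ ($N = 4 + 2 \left(319 - -390\right) = 4 + 2 \left(319 + 390\right) = 4 + 2 \cdot 709 = 4 + 1418 = 1422$)
$X{\left(U,r \right)} = 1422 - U$
$\left(\left(-1352407 - X{\left(-407 - 627,-945 \right)}\right) + o\right) \left(1197334 + 1250674\right) = \left(\left(-1352407 - \left(1422 - \left(-407 - 627\right)\right)\right) + 6429902\right) \left(1197334 + 1250674\right) = \left(\left(-1352407 - \left(1422 - -1034\right)\right) + 6429902\right) 2448008 = \left(\left(-1352407 - \left(1422 + 1034\right)\right) + 6429902\right) 2448008 = \left(\left(-1352407 - 2456\right) + 6429902\right) 2448008 = \left(-1354863 + 6429902\right) 2448008 = 5075039 \cdot 2448008 = 12423736072312$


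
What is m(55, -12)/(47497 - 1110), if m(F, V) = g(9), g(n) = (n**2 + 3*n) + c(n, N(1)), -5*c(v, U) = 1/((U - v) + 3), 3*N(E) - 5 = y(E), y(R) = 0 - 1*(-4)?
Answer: 1621/695805 ≈ 0.0023297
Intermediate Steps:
y(R) = 4 (y(R) = 0 + 4 = 4)
N(E) = 3 (N(E) = 5/3 + (1/3)*4 = 5/3 + 4/3 = 3)
c(v, U) = -1/(5*(3 + U - v)) (c(v, U) = -1/(5*((U - v) + 3)) = -1/(5*(3 + U - v)))
g(n) = n**2 + 3*n + 1/(5*(-6 + n)) (g(n) = (n**2 + 3*n) + 1/(5*(-3 + n - 1*3)) = (n**2 + 3*n) + 1/(5*(-3 + n - 3)) = (n**2 + 3*n) + 1/(5*(-6 + n)) = n**2 + 3*n + 1/(5*(-6 + n)))
m(F, V) = 1621/15 (m(F, V) = (1/5 + 9*(-6 + 9)*(3 + 9))/(-6 + 9) = (1/5 + 9*3*12)/3 = (1/5 + 324)/3 = (1/3)*(1621/5) = 1621/15)
m(55, -12)/(47497 - 1110) = 1621/(15*(47497 - 1110)) = (1621/15)/46387 = (1621/15)*(1/46387) = 1621/695805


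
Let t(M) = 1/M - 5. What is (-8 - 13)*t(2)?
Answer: 189/2 ≈ 94.500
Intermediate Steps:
t(M) = -5 + 1/M
(-8 - 13)*t(2) = (-8 - 13)*(-5 + 1/2) = -21*(-5 + 1/2) = -21*(-9/2) = 189/2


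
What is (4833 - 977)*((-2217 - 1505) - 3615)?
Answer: -28291472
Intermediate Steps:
(4833 - 977)*((-2217 - 1505) - 3615) = 3856*(-3722 - 3615) = 3856*(-7337) = -28291472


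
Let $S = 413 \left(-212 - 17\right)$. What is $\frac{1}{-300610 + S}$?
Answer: $- \frac{1}{395187} \approx -2.5304 \cdot 10^{-6}$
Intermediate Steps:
$S = -94577$ ($S = 413 \left(-212 + \left(-174 + 157\right)\right) = 413 \left(-212 - 17\right) = 413 \left(-229\right) = -94577$)
$\frac{1}{-300610 + S} = \frac{1}{-300610 - 94577} = \frac{1}{-395187} = - \frac{1}{395187}$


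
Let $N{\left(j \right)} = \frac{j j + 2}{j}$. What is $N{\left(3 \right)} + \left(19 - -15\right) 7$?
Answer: $\frac{725}{3} \approx 241.67$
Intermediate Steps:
$N{\left(j \right)} = \frac{2 + j^{2}}{j}$ ($N{\left(j \right)} = \frac{j^{2} + 2}{j} = \frac{2 + j^{2}}{j}$)
$N{\left(3 \right)} + \left(19 - -15\right) 7 = \left(3 + \frac{2}{3}\right) + \left(19 - -15\right) 7 = \left(3 + 2 \cdot \frac{1}{3}\right) + \left(19 + 15\right) 7 = \left(3 + \frac{2}{3}\right) + 34 \cdot 7 = \frac{11}{3} + 238 = \frac{725}{3}$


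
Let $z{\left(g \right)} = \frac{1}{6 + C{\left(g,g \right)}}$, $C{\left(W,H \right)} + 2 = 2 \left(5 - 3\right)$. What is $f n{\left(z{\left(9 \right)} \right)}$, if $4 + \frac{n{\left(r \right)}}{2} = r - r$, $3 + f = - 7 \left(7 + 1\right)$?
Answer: $472$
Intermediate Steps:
$f = -59$ ($f = -3 - 7 \left(7 + 1\right) = -3 - 56 = -59$)
$C{\left(W,H \right)} = 2$ ($C{\left(W,H \right)} = -2 + 2 \left(5 - 3\right) = -2 + 2 \cdot 2 = -2 + 4 = 2$)
$z{\left(g \right)} = \frac{1}{8}$ ($z{\left(g \right)} = \frac{1}{6 + 2} = \frac{1}{8}$)
$n{\left(r \right)} = -8$ ($n{\left(r \right)} = -8 + 2 \left(r - r\right) = -8 + 2 \cdot 0 = -8 + 0 = -8$)
$f n{\left(z{\left(9 \right)} \right)} = \left(-59\right) \left(-8\right) = 472$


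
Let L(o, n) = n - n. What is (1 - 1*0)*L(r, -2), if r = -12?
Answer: 0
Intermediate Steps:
L(o, n) = 0
(1 - 1*0)*L(r, -2) = (1 - 1*0)*0 = (1 + 0)*0 = 1*0 = 0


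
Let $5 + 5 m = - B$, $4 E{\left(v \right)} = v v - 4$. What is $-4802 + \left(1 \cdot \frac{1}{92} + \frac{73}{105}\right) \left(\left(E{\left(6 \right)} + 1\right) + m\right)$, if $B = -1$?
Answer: $- \frac{231656939}{48300} \approx -4796.2$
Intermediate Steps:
$E{\left(v \right)} = -1 + \frac{v^{2}}{4}$ ($E{\left(v \right)} = \frac{v v - 4}{4} = \frac{v^{2} - 4}{4} = \frac{-4 + v^{2}}{4} = -1 + \frac{v^{2}}{4}$)
$m = - \frac{4}{5}$ ($m = -1 + \frac{\left(-1\right) \left(-1\right)}{5} = -1 + \frac{1}{5} \cdot 1 = -1 + \frac{1}{5} = - \frac{4}{5} \approx -0.8$)
$-4802 + \left(1 \cdot \frac{1}{92} + \frac{73}{105}\right) \left(\left(E{\left(6 \right)} + 1\right) + m\right) = -4802 + \left(1 \cdot \frac{1}{92} + \frac{73}{105}\right) \left(\left(\left(-1 + \frac{6^{2}}{4}\right) + 1\right) - \frac{4}{5}\right) = -4802 + \left(1 \cdot \frac{1}{92} + 73 \cdot \frac{1}{105}\right) \left(\left(\left(-1 + \frac{1}{4} \cdot 36\right) + 1\right) - \frac{4}{5}\right) = -4802 + \left(\frac{1}{92} + \frac{73}{105}\right) \left(\left(\left(-1 + 9\right) + 1\right) - \frac{4}{5}\right) = -4802 + \frac{6821 \left(\left(8 + 1\right) - \frac{4}{5}\right)}{9660} = -4802 + \frac{6821 \left(9 - \frac{4}{5}\right)}{9660} = -4802 + \frac{6821}{9660} \cdot \frac{41}{5} = -4802 + \frac{279661}{48300} = - \frac{231656939}{48300}$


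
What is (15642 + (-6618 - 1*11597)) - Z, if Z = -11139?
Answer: 8566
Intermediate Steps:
(15642 + (-6618 - 1*11597)) - Z = (15642 + (-6618 - 1*11597)) - 1*(-11139) = (15642 + (-6618 - 11597)) + 11139 = (15642 - 18215) + 11139 = -2573 + 11139 = 8566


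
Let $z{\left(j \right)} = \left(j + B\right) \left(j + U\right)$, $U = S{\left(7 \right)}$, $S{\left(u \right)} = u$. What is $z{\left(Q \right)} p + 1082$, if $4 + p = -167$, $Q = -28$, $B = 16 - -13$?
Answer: $4673$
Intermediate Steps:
$U = 7$
$B = 29$ ($B = 16 + 13 = 29$)
$p = -171$ ($p = -4 - 167 = -171$)
$z{\left(j \right)} = \left(7 + j\right) \left(29 + j\right)$ ($z{\left(j \right)} = \left(j + 29\right) \left(j + 7\right) = \left(29 + j\right) \left(7 + j\right) = \left(7 + j\right) \left(29 + j\right)$)
$z{\left(Q \right)} p + 1082 = \left(203 + \left(-28\right)^{2} + 36 \left(-28\right)\right) \left(-171\right) + 1082 = \left(203 + 784 - 1008\right) \left(-171\right) + 1082 = \left(-21\right) \left(-171\right) + 1082 = 3591 + 1082 = 4673$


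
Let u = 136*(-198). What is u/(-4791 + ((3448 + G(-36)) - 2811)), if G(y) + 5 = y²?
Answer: 26928/2863 ≈ 9.4055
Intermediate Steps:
u = -26928
G(y) = -5 + y²
u/(-4791 + ((3448 + G(-36)) - 2811)) = -26928/(-4791 + ((3448 + (-5 + (-36)²)) - 2811)) = -26928/(-4791 + ((3448 + (-5 + 1296)) - 2811)) = -26928/(-4791 + ((3448 + 1291) - 2811)) = -26928/(-4791 + (4739 - 2811)) = -26928/(-4791 + 1928) = -26928/(-2863) = -26928*(-1/2863) = 26928/2863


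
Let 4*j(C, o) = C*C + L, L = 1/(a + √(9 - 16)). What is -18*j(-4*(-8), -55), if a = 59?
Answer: 9*(-1024*√7 + 60417*I)/(2*(√7 - 59*I)) ≈ -4608.1 + 0.0034134*I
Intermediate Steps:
L = 1/(59 + I*√7) (L = 1/(59 + √(9 - 16)) = 1/(59 + √(-7)) = 1/(59 + I*√7) ≈ 0.016915 - 0.00075853*I)
j(C, o) = 59/13952 + C²/4 - I*√7/13952 (j(C, o) = (C*C + (59/3488 - I*√7/3488))/4 = (C² + (59/3488 - I*√7/3488))/4 = (59/3488 + C² - I*√7/3488)/4 = 59/13952 + C²/4 - I*√7/13952)
-18*j(-4*(-8), -55) = -18*(59/13952 + (-4*(-8))²/4 - I*√7/13952) = -18*(59/13952 + (¼)*32² - I*√7/13952) = -18*(59/13952 + (¼)*1024 - I*√7/13952) = -18*(59/13952 + 256 - I*√7/13952) = -18*(3571771/13952 - I*√7/13952) = -32145939/6976 + 9*I*√7/6976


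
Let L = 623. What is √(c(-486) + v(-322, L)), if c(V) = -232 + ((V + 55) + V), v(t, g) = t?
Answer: I*√1471 ≈ 38.354*I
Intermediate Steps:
c(V) = -177 + 2*V (c(V) = -232 + ((55 + V) + V) = -232 + (55 + 2*V) = -177 + 2*V)
√(c(-486) + v(-322, L)) = √((-177 + 2*(-486)) - 322) = √((-177 - 972) - 322) = √(-1149 - 322) = √(-1471) = I*√1471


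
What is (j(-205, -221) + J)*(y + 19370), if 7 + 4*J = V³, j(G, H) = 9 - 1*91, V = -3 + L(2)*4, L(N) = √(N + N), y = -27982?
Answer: 452130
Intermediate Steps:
L(N) = √2*√N (L(N) = √(2*N) = √2*√N)
V = 5 (V = -3 + (√2*√2)*4 = -3 + 2*4 = -3 + 8 = 5)
j(G, H) = -82 (j(G, H) = 9 - 91 = -82)
J = 59/2 (J = -7/4 + (¼)*5³ = -7/4 + (¼)*125 = -7/4 + 125/4 = 59/2 ≈ 29.500)
(j(-205, -221) + J)*(y + 19370) = (-82 + 59/2)*(-27982 + 19370) = -105/2*(-8612) = 452130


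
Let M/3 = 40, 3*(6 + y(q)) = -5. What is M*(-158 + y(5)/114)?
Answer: -1081180/57 ≈ -18968.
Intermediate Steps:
y(q) = -23/3 (y(q) = -6 + (⅓)*(-5) = -6 - 5/3 = -23/3)
M = 120 (M = 3*40 = 120)
M*(-158 + y(5)/114) = 120*(-158 - 23/3/114) = 120*(-158 - 23/3*1/114) = 120*(-158 - 23/342) = 120*(-54059/342) = -1081180/57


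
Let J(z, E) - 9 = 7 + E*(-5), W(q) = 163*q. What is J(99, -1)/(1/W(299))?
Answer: 1023477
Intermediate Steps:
J(z, E) = 16 - 5*E (J(z, E) = 9 + (7 + E*(-5)) = 9 + (7 - 5*E) = 16 - 5*E)
J(99, -1)/(1/W(299)) = (16 - 5*(-1))/(1/(163*299)) = (16 + 5)/(1/48737) = 21/(1/48737) = 21*48737 = 1023477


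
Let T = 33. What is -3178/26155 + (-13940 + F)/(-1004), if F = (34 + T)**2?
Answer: 244000193/26259620 ≈ 9.2918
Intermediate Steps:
F = 4489 (F = (34 + 33)**2 = 67**2 = 4489)
-3178/26155 + (-13940 + F)/(-1004) = -3178/26155 + (-13940 + 4489)/(-1004) = -3178*1/26155 - 9451*(-1/1004) = -3178/26155 + 9451/1004 = 244000193/26259620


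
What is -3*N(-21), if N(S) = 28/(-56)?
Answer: 3/2 ≈ 1.5000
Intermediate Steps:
N(S) = -½ (N(S) = 28*(-1/56) = -½)
-3*N(-21) = -3*(-½) = 3/2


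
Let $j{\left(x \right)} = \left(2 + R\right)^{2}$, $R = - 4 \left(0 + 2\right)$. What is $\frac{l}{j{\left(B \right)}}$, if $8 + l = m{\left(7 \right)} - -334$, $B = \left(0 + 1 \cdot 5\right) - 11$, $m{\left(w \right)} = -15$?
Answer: $\frac{311}{36} \approx 8.6389$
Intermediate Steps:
$R = -8$ ($R = \left(-4\right) 2 = -8$)
$B = -6$ ($B = \left(0 + 5\right) - 11 = 5 - 11 = -6$)
$j{\left(x \right)} = 36$ ($j{\left(x \right)} = \left(2 - 8\right)^{2} = \left(-6\right)^{2} = 36$)
$l = 311$ ($l = -8 - -319 = -8 + \left(-15 + 334\right) = -8 + 319 = 311$)
$\frac{l}{j{\left(B \right)}} = \frac{311}{36}$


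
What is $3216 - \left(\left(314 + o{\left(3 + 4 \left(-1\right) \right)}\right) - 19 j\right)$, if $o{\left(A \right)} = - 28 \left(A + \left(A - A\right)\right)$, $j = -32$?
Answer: $2266$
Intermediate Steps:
$o{\left(A \right)} = - 28 A$ ($o{\left(A \right)} = - 28 \left(A + 0\right) = - 28 A$)
$3216 - \left(\left(314 + o{\left(3 + 4 \left(-1\right) \right)}\right) - 19 j\right) = 3216 - \left(\left(314 - 28 \left(3 + 4 \left(-1\right)\right)\right) - -608\right) = 3216 - \left(\left(314 - 28 \left(3 - 4\right)\right) + 608\right) = 3216 - \left(\left(314 - -28\right) + 608\right) = 3216 - \left(\left(314 + 28\right) + 608\right) = 3216 - \left(342 + 608\right) = 3216 - 950 = 2266$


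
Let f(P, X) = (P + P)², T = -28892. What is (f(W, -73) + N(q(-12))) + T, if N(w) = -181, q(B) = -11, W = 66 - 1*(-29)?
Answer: 7027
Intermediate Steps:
W = 95 (W = 66 + 29 = 95)
f(P, X) = 4*P² (f(P, X) = (2*P)² = 4*P²)
(f(W, -73) + N(q(-12))) + T = (4*95² - 181) - 28892 = (4*9025 - 181) - 28892 = (36100 - 181) - 28892 = 35919 - 28892 = 7027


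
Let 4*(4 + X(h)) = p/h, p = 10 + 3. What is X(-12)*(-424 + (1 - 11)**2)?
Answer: 5535/4 ≈ 1383.8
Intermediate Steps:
p = 13
X(h) = -4 + 13/(4*h) (X(h) = -4 + (13/h)/4 = -4 + 13/(4*h))
X(-12)*(-424 + (1 - 11)**2) = (-4 + (13/4)/(-12))*(-424 + (1 - 11)**2) = (-4 + (13/4)*(-1/12))*(-424 + (-10)**2) = (-4 - 13/48)*(-424 + 100) = -205/48*(-324) = 5535/4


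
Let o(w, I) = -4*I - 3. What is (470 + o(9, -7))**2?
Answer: 245025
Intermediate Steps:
o(w, I) = -3 - 4*I
(470 + o(9, -7))**2 = (470 + (-3 - 4*(-7)))**2 = (470 + (-3 + 28))**2 = (470 + 25)**2 = 495**2 = 245025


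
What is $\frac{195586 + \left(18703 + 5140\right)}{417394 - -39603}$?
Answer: $\frac{219429}{456997} \approx 0.48015$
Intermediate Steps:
$\frac{195586 + \left(18703 + 5140\right)}{417394 - -39603} = \frac{195586 + 23843}{417394 + \left(-149502 + 189105\right)} = \frac{219429}{417394 + 39603} = \frac{219429}{456997}$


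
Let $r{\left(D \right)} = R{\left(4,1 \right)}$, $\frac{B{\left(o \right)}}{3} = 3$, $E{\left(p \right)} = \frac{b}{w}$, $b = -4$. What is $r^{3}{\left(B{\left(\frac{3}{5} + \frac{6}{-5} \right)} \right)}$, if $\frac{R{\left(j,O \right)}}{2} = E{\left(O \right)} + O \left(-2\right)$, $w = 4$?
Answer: $-216$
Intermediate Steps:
$E{\left(p \right)} = -1$ ($E{\left(p \right)} = - \frac{4}{4} = \left(-4\right) \frac{1}{4} = -1$)
$R{\left(j,O \right)} = -2 - 4 O$ ($R{\left(j,O \right)} = 2 \left(-1 + O \left(-2\right)\right) = 2 \left(-1 - 2 O\right) = -2 - 4 O$)
$B{\left(o \right)} = 9$ ($B{\left(o \right)} = 3 \cdot 3 = 9$)
$r{\left(D \right)} = -6$ ($r{\left(D \right)} = -2 - 4 = -6$)
$r^{3}{\left(B{\left(\frac{3}{5} + \frac{6}{-5} \right)} \right)} = \left(-6\right)^{3} = -216$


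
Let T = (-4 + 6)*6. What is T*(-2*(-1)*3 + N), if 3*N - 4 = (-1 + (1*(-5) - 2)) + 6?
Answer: 80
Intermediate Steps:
T = 12 (T = 2*6 = 12)
N = 2/3 (N = 4/3 + ((-1 + (1*(-5) - 2)) + 6)/3 = 4/3 + ((-1 + (-5 - 2)) + 6)/3 = 4/3 + ((-1 - 7) + 6)/3 = 4/3 + (-8 + 6)/3 = 4/3 + (1/3)*(-2) = 4/3 - 2/3 = 2/3 ≈ 0.66667)
T*(-2*(-1)*3 + N) = 12*(-2*(-1)*3 + 2/3) = 12*(2*3 + 2/3) = 12*(6 + 2/3) = 12*(20/3) = 80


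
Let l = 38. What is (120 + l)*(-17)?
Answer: -2686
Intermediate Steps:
(120 + l)*(-17) = (120 + 38)*(-17) = 158*(-17) = -2686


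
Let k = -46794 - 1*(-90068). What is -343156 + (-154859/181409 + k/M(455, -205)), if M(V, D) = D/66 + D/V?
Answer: -1376908313817739/3875077649 ≈ -3.5532e+5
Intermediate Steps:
M(V, D) = D/66 + D/V (M(V, D) = D*(1/66) + D/V = D/66 + D/V)
k = 43274 (k = -46794 + 90068 = 43274)
-343156 + (-154859/181409 + k/M(455, -205)) = -343156 + (-154859/181409 + 43274/((1/66)*(-205) - 205/455)) = -343156 + (-154859*1/181409 + 43274/(-205/66 - 205*1/455)) = -343156 + (-154859/181409 + 43274/(-205/66 - 41/91)) = -343156 + (-154859/181409 + 43274/(-21361/6006)) = -343156 + (-154859/181409 + 43274*(-6006/21361)) = -343156 + (-154859/181409 - 259903644/21361) = -343156 - 47152168097495/3875077649 = -1376908313817739/3875077649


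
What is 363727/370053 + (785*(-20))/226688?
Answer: 19160678519/20971643616 ≈ 0.91365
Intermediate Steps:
363727/370053 + (785*(-20))/226688 = 363727*(1/370053) - 15700*1/226688 = 363727/370053 - 3925/56672 = 19160678519/20971643616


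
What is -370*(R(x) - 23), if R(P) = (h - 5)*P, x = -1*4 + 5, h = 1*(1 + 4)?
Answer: 8510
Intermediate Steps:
h = 5 (h = 1*5 = 5)
x = 1 (x = -4 + 5 = 1)
R(P) = 0 (R(P) = (5 - 5)*P = 0*P = 0)
-370*(R(x) - 23) = -370*(0 - 23) = -370*(-23) = 8510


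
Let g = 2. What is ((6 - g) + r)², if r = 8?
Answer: 144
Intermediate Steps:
((6 - g) + r)² = ((6 - 1*2) + 8)² = ((6 - 2) + 8)² = (4 + 8)² = 12² = 144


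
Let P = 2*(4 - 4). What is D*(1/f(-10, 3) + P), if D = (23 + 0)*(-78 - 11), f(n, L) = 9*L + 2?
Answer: -2047/29 ≈ -70.586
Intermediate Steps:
f(n, L) = 2 + 9*L
P = 0 (P = 2*0 = 0)
D = -2047 (D = 23*(-89) = -2047)
D*(1/f(-10, 3) + P) = -2047*(1/(2 + 9*3) + 0) = -2047*(1/(2 + 27) + 0) = -2047*(1/29 + 0) = -2047*1/29 = -2047/29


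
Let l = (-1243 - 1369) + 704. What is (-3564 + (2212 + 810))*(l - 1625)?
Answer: 1914886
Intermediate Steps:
l = -1908 (l = -2612 + 704 = -1908)
(-3564 + (2212 + 810))*(l - 1625) = (-3564 + (2212 + 810))*(-1908 - 1625) = (-3564 + 3022)*(-3533) = -542*(-3533) = 1914886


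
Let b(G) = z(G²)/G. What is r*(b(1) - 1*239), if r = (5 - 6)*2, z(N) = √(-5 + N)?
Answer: 478 - 4*I ≈ 478.0 - 4.0*I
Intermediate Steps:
b(G) = √(-5 + G²)/G
r = -2 (r = -1*2 = -2)
r*(b(1) - 1*239) = -2*(√(-5 + 1²)/1 - 1*239) = -2*(1*√(-5 + 1) - 239) = -2*(1*√(-4) - 239) = -2*(1*(2*I) - 239) = -2*(2*I - 239) = -2*(-239 + 2*I) = 478 - 4*I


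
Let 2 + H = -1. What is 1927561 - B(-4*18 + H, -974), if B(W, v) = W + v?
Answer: 1928610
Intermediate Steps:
H = -3 (H = -2 - 1 = -3)
1927561 - B(-4*18 + H, -974) = 1927561 - ((-4*18 - 3) - 974) = 1927561 - ((-72 - 3) - 974) = 1927561 - (-75 - 974) = 1927561 - 1*(-1049) = 1927561 + 1049 = 1928610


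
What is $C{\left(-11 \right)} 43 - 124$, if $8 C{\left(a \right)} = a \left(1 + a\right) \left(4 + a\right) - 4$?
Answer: $- \frac{17137}{4} \approx -4284.3$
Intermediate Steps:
$C{\left(a \right)} = - \frac{1}{2} + \frac{a \left(1 + a\right) \left(4 + a\right)}{8}$ ($C{\left(a \right)} = \frac{a \left(1 + a\right) \left(4 + a\right) - 4}{8} = \frac{-4 + a \left(1 + a\right) \left(4 + a\right)}{8} = - \frac{1}{2} + \frac{a \left(1 + a\right) \left(4 + a\right)}{8}$)
$C{\left(-11 \right)} 43 - 124 = \left(- \frac{1}{2} + \frac{1}{2} \left(-11\right) + \frac{\left(-11\right)^{3}}{8} + \frac{5 \left(-11\right)^{2}}{8}\right) 43 - 124 = \left(- \frac{1}{2} - \frac{11}{2} + \frac{1}{8} \left(-1331\right) + \frac{5}{8} \cdot 121\right) 43 - 124 = \left(- \frac{1}{2} - \frac{11}{2} - \frac{1331}{8} + \frac{605}{8}\right) 43 - 124 = \left(- \frac{387}{4}\right) 43 - 124 = - \frac{16641}{4} - 124 = - \frac{17137}{4}$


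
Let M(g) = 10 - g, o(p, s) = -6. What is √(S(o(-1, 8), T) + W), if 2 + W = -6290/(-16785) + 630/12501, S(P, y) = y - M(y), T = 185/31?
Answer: √93023864224018/16061007 ≈ 0.60052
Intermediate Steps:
T = 185/31 (T = 185*(1/31) = 185/31 ≈ 5.9677)
S(P, y) = -10 + 2*y (S(P, y) = y - (10 - y) = y + (-10 + y) = -10 + 2*y)
W = -2447798/1554291 (W = -2 + (-6290/(-16785) + 630/12501) = -2 + (-6290*(-1/16785) + 630*(1/12501)) = -2 + (1258/3357 + 70/1389) = -2 + 660784/1554291 = -2447798/1554291 ≈ -1.5749)
√(S(o(-1, 8), T) + W) = √((-10 + 2*(185/31)) - 2447798/1554291) = √((-10 + 370/31) - 2447798/1554291) = √(60/31 - 2447798/1554291) = √(17375722/48183021) = √93023864224018/16061007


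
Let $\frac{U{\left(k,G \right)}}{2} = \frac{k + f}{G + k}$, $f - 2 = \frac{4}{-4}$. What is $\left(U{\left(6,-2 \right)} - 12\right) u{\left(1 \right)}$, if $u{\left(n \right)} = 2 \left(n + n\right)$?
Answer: $-34$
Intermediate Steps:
$f = 1$ ($f = 2 + \frac{4}{-4} = 2 + 4 \left(- \frac{1}{4}\right) = 2 - 1 = 1$)
$U{\left(k,G \right)} = \frac{2 \left(1 + k\right)}{G + k}$ ($U{\left(k,G \right)} = 2 \frac{k + 1}{G + k} = 2 \frac{1 + k}{G + k} = \frac{2 \left(1 + k\right)}{G + k}$)
$u{\left(n \right)} = 4 n$ ($u{\left(n \right)} = 2 \cdot 2 n = 4 n$)
$\left(U{\left(6,-2 \right)} - 12\right) u{\left(1 \right)} = \left(\frac{2 \left(1 + 6\right)}{-2 + 6} - 12\right) 4 \cdot 1 = \left(2 \cdot \frac{1}{4} \cdot 7 - 12\right) 4 = \left(\frac{7}{2} - 12\right) 4 = \left(- \frac{17}{2}\right) 4 = -34$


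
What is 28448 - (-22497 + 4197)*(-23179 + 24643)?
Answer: 26819648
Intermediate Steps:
28448 - (-22497 + 4197)*(-23179 + 24643) = 28448 - (-18300)*1464 = 28448 - 1*(-26791200) = 28448 + 26791200 = 26819648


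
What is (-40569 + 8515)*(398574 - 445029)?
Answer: 1489068570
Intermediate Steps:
(-40569 + 8515)*(398574 - 445029) = -32054*(-46455) = 1489068570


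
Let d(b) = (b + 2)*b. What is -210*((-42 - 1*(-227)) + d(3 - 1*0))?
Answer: -42000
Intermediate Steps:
d(b) = b*(2 + b) (d(b) = (2 + b)*b = b*(2 + b))
-210*((-42 - 1*(-227)) + d(3 - 1*0)) = -210*((-42 - 1*(-227)) + (3 - 1*0)*(2 + (3 - 1*0))) = -210*((-42 + 227) + (3 + 0)*(2 + (3 + 0))) = -210*(185 + 3*(2 + 3)) = -210*(185 + 3*5) = -210*(185 + 15) = -210*200 = -42000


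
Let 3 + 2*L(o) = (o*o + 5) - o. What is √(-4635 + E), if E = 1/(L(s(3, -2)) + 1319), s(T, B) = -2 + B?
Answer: I*√8198850170/1330 ≈ 68.081*I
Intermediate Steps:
L(o) = 1 + o²/2 - o/2 (L(o) = -3/2 + ((o*o + 5) - o)/2 = -3/2 + ((o² + 5) - o)/2 = -3/2 + ((5 + o²) - o)/2 = -3/2 + (5 + o² - o)/2 = -3/2 + (5/2 + o²/2 - o/2) = 1 + o²/2 - o/2)
E = 1/1330 (E = 1/((1 + (-2 - 2)²/2 - (-2 - 2)/2) + 1319) = 1/((1 + (½)*(-4)² - ½*(-4)) + 1319) = 1/((1 + (½)*16 + 2) + 1319) = 1/((1 + 8 + 2) + 1319) = 1/(11 + 1319) = 1/1330 ≈ 0.00075188)
√(-4635 + E) = √(-4635 + 1/1330) = √(-6164549/1330) = I*√8198850170/1330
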